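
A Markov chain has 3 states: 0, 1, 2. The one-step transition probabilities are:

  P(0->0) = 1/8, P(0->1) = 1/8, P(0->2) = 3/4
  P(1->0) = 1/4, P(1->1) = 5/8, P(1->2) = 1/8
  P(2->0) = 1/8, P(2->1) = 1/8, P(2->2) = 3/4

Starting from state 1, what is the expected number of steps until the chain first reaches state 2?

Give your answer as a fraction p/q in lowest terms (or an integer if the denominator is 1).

Let h_i = expected steps to first reach 2 from state i.
Boundary: h_2 = 0.
First-step equations for the other states:
  h_0 = 1 + 1/8*h_0 + 1/8*h_1 + 3/4*h_2
  h_1 = 1 + 1/4*h_0 + 5/8*h_1 + 1/8*h_2

Substituting h_2 = 0 and rearranging gives the linear system (I - Q) h = 1:
  [7/8, -1/8] . (h_0, h_1) = 1
  [-1/4, 3/8] . (h_0, h_1) = 1

Solving yields:
  h_0 = 32/19
  h_1 = 72/19

Starting state is 1, so the expected hitting time is h_1 = 72/19.

Answer: 72/19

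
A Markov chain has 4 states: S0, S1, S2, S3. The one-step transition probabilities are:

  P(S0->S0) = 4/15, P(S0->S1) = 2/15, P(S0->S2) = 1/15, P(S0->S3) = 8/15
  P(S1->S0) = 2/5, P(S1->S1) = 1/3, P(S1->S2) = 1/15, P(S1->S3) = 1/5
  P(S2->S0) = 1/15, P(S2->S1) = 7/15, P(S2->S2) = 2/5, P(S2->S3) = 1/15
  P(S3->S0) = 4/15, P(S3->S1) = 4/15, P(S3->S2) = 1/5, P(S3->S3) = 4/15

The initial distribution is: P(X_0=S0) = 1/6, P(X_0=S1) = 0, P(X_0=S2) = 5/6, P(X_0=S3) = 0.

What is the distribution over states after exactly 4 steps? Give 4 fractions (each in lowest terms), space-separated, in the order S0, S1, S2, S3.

Propagating the distribution step by step (d_{t+1} = d_t * P):
d_0 = (S0=1/6, S1=0, S2=5/6, S3=0)
  d_1[S0] = 1/6*4/15 + 0*2/5 + 5/6*1/15 + 0*4/15 = 1/10
  d_1[S1] = 1/6*2/15 + 0*1/3 + 5/6*7/15 + 0*4/15 = 37/90
  d_1[S2] = 1/6*1/15 + 0*1/15 + 5/6*2/5 + 0*1/5 = 31/90
  d_1[S3] = 1/6*8/15 + 0*1/5 + 5/6*1/15 + 0*4/15 = 13/90
d_1 = (S0=1/10, S1=37/90, S2=31/90, S3=13/90)
  d_2[S0] = 1/10*4/15 + 37/90*2/5 + 31/90*1/15 + 13/90*4/15 = 341/1350
  d_2[S1] = 1/10*2/15 + 37/90*1/3 + 31/90*7/15 + 13/90*4/15 = 236/675
  d_2[S2] = 1/10*1/15 + 37/90*1/15 + 31/90*2/5 + 13/90*1/5 = 271/1350
  d_2[S3] = 1/10*8/15 + 37/90*1/5 + 31/90*1/15 + 13/90*4/15 = 133/675
d_2 = (S0=341/1350, S1=236/675, S2=271/1350, S3=133/675)
  d_3[S0] = 341/1350*4/15 + 236/675*2/5 + 271/1350*1/15 + 133/675*4/15 = 5531/20250
  d_3[S1] = 341/1350*2/15 + 236/675*1/3 + 271/1350*7/15 + 133/675*4/15 = 667/2250
  d_3[S2] = 341/1350*1/15 + 236/675*1/15 + 271/1350*2/5 + 133/675*1/5 = 1079/6750
  d_3[S3] = 341/1350*8/15 + 236/675*1/5 + 271/1350*1/15 + 133/675*4/15 = 5479/20250
d_3 = (S0=5531/20250, S1=667/2250, S2=1079/6750, S3=5479/20250)
  d_4[S0] = 5531/20250*4/15 + 667/2250*2/5 + 1079/6750*1/15 + 5479/20250*4/15 = 617/2250
  d_4[S1] = 5531/20250*2/15 + 667/2250*1/3 + 1079/6750*7/15 + 5479/20250*4/15 = 42826/151875
  d_4[S2] = 5531/20250*1/15 + 667/2250*1/15 + 1079/6750*2/5 + 5479/20250*1/5 = 47393/303750
  d_4[S3] = 5531/20250*8/15 + 667/2250*1/5 + 1079/6750*1/15 + 5479/20250*4/15 = 8741/30375
d_4 = (S0=617/2250, S1=42826/151875, S2=47393/303750, S3=8741/30375)

Answer: 617/2250 42826/151875 47393/303750 8741/30375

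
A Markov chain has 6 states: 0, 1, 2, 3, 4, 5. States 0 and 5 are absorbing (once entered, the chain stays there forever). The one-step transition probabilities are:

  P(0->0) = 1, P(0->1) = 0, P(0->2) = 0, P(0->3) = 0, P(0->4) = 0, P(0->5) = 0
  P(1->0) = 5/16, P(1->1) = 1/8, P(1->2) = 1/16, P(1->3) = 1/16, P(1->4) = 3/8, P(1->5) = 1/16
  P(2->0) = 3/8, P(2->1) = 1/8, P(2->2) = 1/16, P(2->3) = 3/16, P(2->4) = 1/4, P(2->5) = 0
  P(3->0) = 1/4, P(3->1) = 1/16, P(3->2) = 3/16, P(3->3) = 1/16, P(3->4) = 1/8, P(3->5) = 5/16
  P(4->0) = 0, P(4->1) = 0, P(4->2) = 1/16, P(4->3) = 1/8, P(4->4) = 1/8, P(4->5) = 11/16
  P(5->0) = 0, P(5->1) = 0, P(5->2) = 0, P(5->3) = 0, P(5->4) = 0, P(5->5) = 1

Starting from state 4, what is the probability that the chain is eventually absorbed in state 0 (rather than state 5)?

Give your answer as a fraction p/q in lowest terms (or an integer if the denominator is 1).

Let a_i = P(absorbed in 0 | start in state i).
Boundary conditions: a_0 = 1, a_5 = 0.
For each transient state i, a_i = sum_j P(i->j) * a_j:
  a_1 = 5/16*a_0 + 1/8*a_1 + 1/16*a_2 + 1/16*a_3 + 3/8*a_4 + 1/16*a_5
  a_2 = 3/8*a_0 + 1/8*a_1 + 1/16*a_2 + 3/16*a_3 + 1/4*a_4 + 0*a_5
  a_3 = 1/4*a_0 + 1/16*a_1 + 3/16*a_2 + 1/16*a_3 + 1/8*a_4 + 5/16*a_5
  a_4 = 0*a_0 + 0*a_1 + 1/16*a_2 + 1/8*a_3 + 1/8*a_4 + 11/16*a_5

Substituting a_0 = 1 and a_5 = 0, rearrange to (I - Q) a = r where r[i] = P(i -> 0):
  [7/8, -1/16, -1/16, -3/8] . (a_1, a_2, a_3, a_4) = 5/16
  [-1/8, 15/16, -3/16, -1/4] . (a_1, a_2, a_3, a_4) = 3/8
  [-1/16, -3/16, 15/16, -1/8] . (a_1, a_2, a_3, a_4) = 1/4
  [0, -1/16, -1/8, 7/8] . (a_1, a_2, a_3, a_4) = 0

Solving yields:
  a_1 = 9221/19515
  a_2 = 11233/19515
  a_3 = 2777/6505
  a_4 = 797/7806

Starting state is 4, so the absorption probability is a_4 = 797/7806.

Answer: 797/7806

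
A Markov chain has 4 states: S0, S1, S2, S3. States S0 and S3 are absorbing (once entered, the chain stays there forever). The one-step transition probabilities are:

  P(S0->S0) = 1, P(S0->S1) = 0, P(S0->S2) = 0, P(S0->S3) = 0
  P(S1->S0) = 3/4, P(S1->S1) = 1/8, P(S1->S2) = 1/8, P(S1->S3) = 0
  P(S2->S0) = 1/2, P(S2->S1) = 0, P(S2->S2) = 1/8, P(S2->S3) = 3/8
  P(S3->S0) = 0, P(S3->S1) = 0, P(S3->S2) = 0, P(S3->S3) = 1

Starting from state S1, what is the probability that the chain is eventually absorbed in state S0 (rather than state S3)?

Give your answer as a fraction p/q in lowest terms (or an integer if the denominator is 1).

Let a_i = P(absorbed in S0 | start in state i).
Boundary conditions: a_S0 = 1, a_S3 = 0.
For each transient state i, a_i = sum_j P(i->j) * a_j:
  a_S1 = 3/4*a_S0 + 1/8*a_S1 + 1/8*a_S2 + 0*a_S3
  a_S2 = 1/2*a_S0 + 0*a_S1 + 1/8*a_S2 + 3/8*a_S3

Substituting a_S0 = 1 and a_S3 = 0, rearrange to (I - Q) a = r where r[i] = P(i -> S0):
  [7/8, -1/8] . (a_S1, a_S2) = 3/4
  [0, 7/8] . (a_S1, a_S2) = 1/2

Solving yields:
  a_S1 = 46/49
  a_S2 = 4/7

Starting state is S1, so the absorption probability is a_S1 = 46/49.

Answer: 46/49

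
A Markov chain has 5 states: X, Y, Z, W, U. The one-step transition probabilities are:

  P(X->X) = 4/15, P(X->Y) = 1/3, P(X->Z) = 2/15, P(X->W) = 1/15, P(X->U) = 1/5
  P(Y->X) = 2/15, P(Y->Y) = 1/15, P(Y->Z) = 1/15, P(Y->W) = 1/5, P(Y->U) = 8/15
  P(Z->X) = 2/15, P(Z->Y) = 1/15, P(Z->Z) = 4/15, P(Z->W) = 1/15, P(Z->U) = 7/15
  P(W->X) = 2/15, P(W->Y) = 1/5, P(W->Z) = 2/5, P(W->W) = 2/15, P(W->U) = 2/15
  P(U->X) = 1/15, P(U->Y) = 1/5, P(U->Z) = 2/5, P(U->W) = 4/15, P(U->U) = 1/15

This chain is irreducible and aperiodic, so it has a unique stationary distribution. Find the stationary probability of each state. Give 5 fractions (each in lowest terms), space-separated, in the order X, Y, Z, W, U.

The stationary distribution satisfies pi = pi * P, i.e.:
  pi_X = 4/15*pi_X + 2/15*pi_Y + 2/15*pi_Z + 2/15*pi_W + 1/15*pi_U
  pi_Y = 1/3*pi_X + 1/15*pi_Y + 1/15*pi_Z + 1/5*pi_W + 1/5*pi_U
  pi_Z = 2/15*pi_X + 1/15*pi_Y + 4/15*pi_Z + 2/5*pi_W + 2/5*pi_U
  pi_W = 1/15*pi_X + 1/5*pi_Y + 1/15*pi_Z + 2/15*pi_W + 4/15*pi_U
  pi_U = 1/5*pi_X + 8/15*pi_Y + 7/15*pi_Z + 2/15*pi_W + 1/15*pi_U
with normalization: pi_X + pi_Y + pi_Z + pi_W + pi_U = 1.

Using the first 4 balance equations plus normalization, the linear system A*pi = b is:
  [-11/15, 2/15, 2/15, 2/15, 1/15] . pi = 0
  [1/3, -14/15, 1/15, 1/5, 1/5] . pi = 0
  [2/15, 1/15, -11/15, 2/5, 2/5] . pi = 0
  [1/15, 1/5, 1/15, -13/15, 4/15] . pi = 0
  [1, 1, 1, 1, 1] . pi = 1

Solving yields:
  pi_X = 2567/19391
  pi_Y = 3097/19391
  pi_Z = 5329/19391
  pi_W = 2987/19391
  pi_U = 5411/19391

Verification (pi * P):
  2567/19391*4/15 + 3097/19391*2/15 + 5329/19391*2/15 + 2987/19391*2/15 + 5411/19391*1/15 = 2567/19391 = pi_X  (ok)
  2567/19391*1/3 + 3097/19391*1/15 + 5329/19391*1/15 + 2987/19391*1/5 + 5411/19391*1/5 = 3097/19391 = pi_Y  (ok)
  2567/19391*2/15 + 3097/19391*1/15 + 5329/19391*4/15 + 2987/19391*2/5 + 5411/19391*2/5 = 5329/19391 = pi_Z  (ok)
  2567/19391*1/15 + 3097/19391*1/5 + 5329/19391*1/15 + 2987/19391*2/15 + 5411/19391*4/15 = 2987/19391 = pi_W  (ok)
  2567/19391*1/5 + 3097/19391*8/15 + 5329/19391*7/15 + 2987/19391*2/15 + 5411/19391*1/15 = 5411/19391 = pi_U  (ok)

Answer: 2567/19391 3097/19391 5329/19391 2987/19391 5411/19391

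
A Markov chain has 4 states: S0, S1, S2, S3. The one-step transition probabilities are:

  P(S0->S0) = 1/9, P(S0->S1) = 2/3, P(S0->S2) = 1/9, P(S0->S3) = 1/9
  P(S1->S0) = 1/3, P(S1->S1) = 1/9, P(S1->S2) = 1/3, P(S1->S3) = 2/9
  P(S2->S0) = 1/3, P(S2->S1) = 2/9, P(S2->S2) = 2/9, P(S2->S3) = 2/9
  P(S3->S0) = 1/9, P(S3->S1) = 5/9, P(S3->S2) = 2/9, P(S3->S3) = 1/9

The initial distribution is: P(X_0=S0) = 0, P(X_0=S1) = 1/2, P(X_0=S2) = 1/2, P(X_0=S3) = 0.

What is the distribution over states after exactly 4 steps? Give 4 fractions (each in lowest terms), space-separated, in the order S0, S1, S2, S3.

Propagating the distribution step by step (d_{t+1} = d_t * P):
d_0 = (S0=0, S1=1/2, S2=1/2, S3=0)
  d_1[S0] = 0*1/9 + 1/2*1/3 + 1/2*1/3 + 0*1/9 = 1/3
  d_1[S1] = 0*2/3 + 1/2*1/9 + 1/2*2/9 + 0*5/9 = 1/6
  d_1[S2] = 0*1/9 + 1/2*1/3 + 1/2*2/9 + 0*2/9 = 5/18
  d_1[S3] = 0*1/9 + 1/2*2/9 + 1/2*2/9 + 0*1/9 = 2/9
d_1 = (S0=1/3, S1=1/6, S2=5/18, S3=2/9)
  d_2[S0] = 1/3*1/9 + 1/6*1/3 + 5/18*1/3 + 2/9*1/9 = 17/81
  d_2[S1] = 1/3*2/3 + 1/6*1/9 + 5/18*2/9 + 2/9*5/9 = 23/54
  d_2[S2] = 1/3*1/9 + 1/6*1/3 + 5/18*2/9 + 2/9*2/9 = 11/54
  d_2[S3] = 1/3*1/9 + 1/6*2/9 + 5/18*2/9 + 2/9*1/9 = 13/81
d_2 = (S0=17/81, S1=23/54, S2=11/54, S3=13/81)
  d_3[S0] = 17/81*1/9 + 23/54*1/3 + 11/54*1/3 + 13/81*1/9 = 61/243
  d_3[S1] = 17/81*2/3 + 23/54*1/9 + 11/54*2/9 + 13/81*5/9 = 469/1458
  d_3[S2] = 17/81*1/9 + 23/54*1/3 + 11/54*2/9 + 13/81*2/9 = 359/1458
  d_3[S3] = 17/81*1/9 + 23/54*2/9 + 11/54*2/9 + 13/81*1/9 = 44/243
d_3 = (S0=61/243, S1=469/1458, S2=359/1458, S3=44/243)
  d_4[S0] = 61/243*1/9 + 469/1458*1/3 + 359/1458*1/3 + 44/243*1/9 = 173/729
  d_4[S1] = 61/243*2/3 + 469/1458*1/9 + 359/1458*2/9 + 44/243*5/9 = 4703/13122
  d_4[S2] = 61/243*1/9 + 469/1458*1/3 + 359/1458*2/9 + 44/243*2/9 = 3019/13122
  d_4[S3] = 61/243*1/9 + 469/1458*2/9 + 359/1458*2/9 + 44/243*1/9 = 127/729
d_4 = (S0=173/729, S1=4703/13122, S2=3019/13122, S3=127/729)

Answer: 173/729 4703/13122 3019/13122 127/729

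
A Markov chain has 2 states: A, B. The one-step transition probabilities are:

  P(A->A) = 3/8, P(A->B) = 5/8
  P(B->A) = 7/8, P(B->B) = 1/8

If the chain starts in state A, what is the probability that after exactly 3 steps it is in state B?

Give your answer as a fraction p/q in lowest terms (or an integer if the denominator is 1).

Computing P^3 by repeated multiplication:
P^1 =
  A: [3/8, 5/8]
  B: [7/8, 1/8]
P^2 =
  A: [11/16, 5/16]
  B: [7/16, 9/16]
P^3 =
  A: [17/32, 15/32]
  B: [21/32, 11/32]

(P^3)[A -> B] = 15/32

Answer: 15/32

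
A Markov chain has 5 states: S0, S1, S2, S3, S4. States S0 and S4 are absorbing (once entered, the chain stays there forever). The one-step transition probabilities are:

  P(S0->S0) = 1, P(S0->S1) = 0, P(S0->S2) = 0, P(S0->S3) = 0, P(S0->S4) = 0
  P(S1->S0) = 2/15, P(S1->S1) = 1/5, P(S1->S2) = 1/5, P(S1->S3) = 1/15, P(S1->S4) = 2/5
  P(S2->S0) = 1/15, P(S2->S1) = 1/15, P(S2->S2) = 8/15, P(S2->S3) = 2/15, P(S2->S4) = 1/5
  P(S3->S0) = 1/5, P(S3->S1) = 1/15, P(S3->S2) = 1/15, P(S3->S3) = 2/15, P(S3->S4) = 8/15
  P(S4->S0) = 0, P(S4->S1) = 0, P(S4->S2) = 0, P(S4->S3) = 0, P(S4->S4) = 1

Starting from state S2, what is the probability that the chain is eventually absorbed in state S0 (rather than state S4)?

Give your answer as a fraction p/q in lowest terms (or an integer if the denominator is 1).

Let a_i = P(absorbed in S0 | start in state i).
Boundary conditions: a_S0 = 1, a_S4 = 0.
For each transient state i, a_i = sum_j P(i->j) * a_j:
  a_S1 = 2/15*a_S0 + 1/5*a_S1 + 1/5*a_S2 + 1/15*a_S3 + 2/5*a_S4
  a_S2 = 1/15*a_S0 + 1/15*a_S1 + 8/15*a_S2 + 2/15*a_S3 + 1/5*a_S4
  a_S3 = 1/5*a_S0 + 1/15*a_S1 + 1/15*a_S2 + 2/15*a_S3 + 8/15*a_S4

Substituting a_S0 = 1 and a_S4 = 0, rearrange to (I - Q) a = r where r[i] = P(i -> S0):
  [4/5, -1/5, -1/15] . (a_S1, a_S2, a_S3) = 2/15
  [-1/15, 7/15, -2/15] . (a_S1, a_S2, a_S3) = 1/15
  [-1/15, -1/15, 13/15] . (a_S1, a_S2, a_S3) = 1/5

Solving yields:
  a_S1 = 257/1015
  a_S2 = 52/203
  a_S3 = 274/1015

Starting state is S2, so the absorption probability is a_S2 = 52/203.

Answer: 52/203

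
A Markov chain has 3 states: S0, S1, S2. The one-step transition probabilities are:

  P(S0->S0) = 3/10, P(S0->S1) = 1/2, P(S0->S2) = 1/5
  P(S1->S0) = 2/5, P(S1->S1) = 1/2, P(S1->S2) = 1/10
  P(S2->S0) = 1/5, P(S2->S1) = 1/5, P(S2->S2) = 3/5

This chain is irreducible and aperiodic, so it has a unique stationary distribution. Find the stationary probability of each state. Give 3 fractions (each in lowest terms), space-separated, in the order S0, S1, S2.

The stationary distribution satisfies pi = pi * P, i.e.:
  pi_S0 = 3/10*pi_S0 + 2/5*pi_S1 + 1/5*pi_S2
  pi_S1 = 1/2*pi_S0 + 1/2*pi_S1 + 1/5*pi_S2
  pi_S2 = 1/5*pi_S0 + 1/10*pi_S1 + 3/5*pi_S2
with normalization: pi_S0 + pi_S1 + pi_S2 = 1.

Using the first 2 balance equations plus normalization, the linear system A*pi = b is:
  [-7/10, 2/5, 1/5] . pi = 0
  [1/2, -1/2, 1/5] . pi = 0
  [1, 1, 1] . pi = 1

Solving yields:
  pi_S0 = 6/19
  pi_S1 = 8/19
  pi_S2 = 5/19

Verification (pi * P):
  6/19*3/10 + 8/19*2/5 + 5/19*1/5 = 6/19 = pi_S0  (ok)
  6/19*1/2 + 8/19*1/2 + 5/19*1/5 = 8/19 = pi_S1  (ok)
  6/19*1/5 + 8/19*1/10 + 5/19*3/5 = 5/19 = pi_S2  (ok)

Answer: 6/19 8/19 5/19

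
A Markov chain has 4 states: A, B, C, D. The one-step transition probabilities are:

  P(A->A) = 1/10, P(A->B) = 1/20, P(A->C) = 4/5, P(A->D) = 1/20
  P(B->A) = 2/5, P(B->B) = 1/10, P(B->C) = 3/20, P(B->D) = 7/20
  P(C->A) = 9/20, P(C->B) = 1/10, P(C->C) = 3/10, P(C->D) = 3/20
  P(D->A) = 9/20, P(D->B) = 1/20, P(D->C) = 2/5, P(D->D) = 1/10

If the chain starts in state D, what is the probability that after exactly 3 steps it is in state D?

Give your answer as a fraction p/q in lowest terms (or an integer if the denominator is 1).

Answer: 13/100

Derivation:
Computing P^3 by repeated multiplication:
P^1 =
  A: [1/10, 1/20, 4/5, 1/20]
  B: [2/5, 1/10, 3/20, 7/20]
  C: [9/20, 1/10, 3/10, 3/20]
  D: [9/20, 1/20, 2/5, 1/10]
P^2 =
  A: [33/80, 37/400, 139/400, 59/400]
  B: [61/200, 1/16, 13/25, 9/80]
  C: [23/80, 7/100, 21/40, 47/400]
  D: [29/100, 29/400, 211/400, 11/100]
P^3 =
  A: [301/1000, 9/125, 4057/8000, 959/8000]
  B: [2721/8000, 633/8000, 727/1600, 1011/8000]
  C: [2767/8000, 319/4000, 89/200, 207/1600]
  D: [2759/8000, 2/25, 3561/8000, 13/100]

(P^3)[D -> D] = 13/100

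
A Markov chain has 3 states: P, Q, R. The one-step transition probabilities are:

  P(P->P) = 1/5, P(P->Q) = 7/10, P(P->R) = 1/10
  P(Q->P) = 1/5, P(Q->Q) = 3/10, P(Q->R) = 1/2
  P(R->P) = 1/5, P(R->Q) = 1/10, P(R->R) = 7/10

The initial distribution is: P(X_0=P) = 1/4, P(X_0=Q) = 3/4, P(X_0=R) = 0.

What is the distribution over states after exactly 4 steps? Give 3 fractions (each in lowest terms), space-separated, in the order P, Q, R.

Answer: 1/5 69/250 131/250

Derivation:
Propagating the distribution step by step (d_{t+1} = d_t * P):
d_0 = (P=1/4, Q=3/4, R=0)
  d_1[P] = 1/4*1/5 + 3/4*1/5 + 0*1/5 = 1/5
  d_1[Q] = 1/4*7/10 + 3/4*3/10 + 0*1/10 = 2/5
  d_1[R] = 1/4*1/10 + 3/4*1/2 + 0*7/10 = 2/5
d_1 = (P=1/5, Q=2/5, R=2/5)
  d_2[P] = 1/5*1/5 + 2/5*1/5 + 2/5*1/5 = 1/5
  d_2[Q] = 1/5*7/10 + 2/5*3/10 + 2/5*1/10 = 3/10
  d_2[R] = 1/5*1/10 + 2/5*1/2 + 2/5*7/10 = 1/2
d_2 = (P=1/5, Q=3/10, R=1/2)
  d_3[P] = 1/5*1/5 + 3/10*1/5 + 1/2*1/5 = 1/5
  d_3[Q] = 1/5*7/10 + 3/10*3/10 + 1/2*1/10 = 7/25
  d_3[R] = 1/5*1/10 + 3/10*1/2 + 1/2*7/10 = 13/25
d_3 = (P=1/5, Q=7/25, R=13/25)
  d_4[P] = 1/5*1/5 + 7/25*1/5 + 13/25*1/5 = 1/5
  d_4[Q] = 1/5*7/10 + 7/25*3/10 + 13/25*1/10 = 69/250
  d_4[R] = 1/5*1/10 + 7/25*1/2 + 13/25*7/10 = 131/250
d_4 = (P=1/5, Q=69/250, R=131/250)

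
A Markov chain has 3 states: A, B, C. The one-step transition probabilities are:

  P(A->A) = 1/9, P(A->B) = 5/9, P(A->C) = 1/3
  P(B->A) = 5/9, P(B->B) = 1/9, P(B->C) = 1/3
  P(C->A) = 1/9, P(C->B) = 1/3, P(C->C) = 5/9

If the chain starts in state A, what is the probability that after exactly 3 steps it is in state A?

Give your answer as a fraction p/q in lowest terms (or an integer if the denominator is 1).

Answer: 157/729

Derivation:
Computing P^3 by repeated multiplication:
P^1 =
  A: [1/9, 5/9, 1/3]
  B: [5/9, 1/9, 1/3]
  C: [1/9, 1/3, 5/9]
P^2 =
  A: [29/81, 19/81, 11/27]
  B: [13/81, 35/81, 11/27]
  C: [7/27, 23/81, 37/81]
P^3 =
  A: [157/729, 263/729, 103/243]
  B: [221/729, 199/729, 103/243]
  C: [173/729, 239/729, 317/729]

(P^3)[A -> A] = 157/729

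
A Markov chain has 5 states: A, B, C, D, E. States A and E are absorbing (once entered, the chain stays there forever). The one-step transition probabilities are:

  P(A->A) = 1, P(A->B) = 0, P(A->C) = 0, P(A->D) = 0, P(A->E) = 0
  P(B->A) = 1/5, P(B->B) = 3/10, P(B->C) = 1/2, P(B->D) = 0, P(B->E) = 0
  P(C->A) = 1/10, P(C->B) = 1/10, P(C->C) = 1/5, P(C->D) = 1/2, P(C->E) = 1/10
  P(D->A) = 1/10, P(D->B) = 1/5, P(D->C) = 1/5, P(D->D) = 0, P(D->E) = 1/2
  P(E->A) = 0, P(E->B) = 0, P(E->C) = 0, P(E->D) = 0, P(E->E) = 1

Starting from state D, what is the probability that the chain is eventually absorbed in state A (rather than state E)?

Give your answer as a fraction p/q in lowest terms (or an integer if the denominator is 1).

Answer: 37/130

Derivation:
Let a_i = P(absorbed in A | start in state i).
Boundary conditions: a_A = 1, a_E = 0.
For each transient state i, a_i = sum_j P(i->j) * a_j:
  a_B = 1/5*a_A + 3/10*a_B + 1/2*a_C + 0*a_D + 0*a_E
  a_C = 1/10*a_A + 1/10*a_B + 1/5*a_C + 1/2*a_D + 1/10*a_E
  a_D = 1/10*a_A + 1/5*a_B + 1/5*a_C + 0*a_D + 1/2*a_E

Substituting a_A = 1 and a_E = 0, rearrange to (I - Q) a = r where r[i] = P(i -> A):
  [7/10, -1/2, 0] . (a_B, a_C, a_D) = 1/5
  [-1/10, 4/5, -1/2] . (a_B, a_C, a_D) = 1/10
  [-1/5, -1/5, 1] . (a_B, a_C, a_D) = 1/10

Solving yields:
  a_B = 43/78
  a_C = 29/78
  a_D = 37/130

Starting state is D, so the absorption probability is a_D = 37/130.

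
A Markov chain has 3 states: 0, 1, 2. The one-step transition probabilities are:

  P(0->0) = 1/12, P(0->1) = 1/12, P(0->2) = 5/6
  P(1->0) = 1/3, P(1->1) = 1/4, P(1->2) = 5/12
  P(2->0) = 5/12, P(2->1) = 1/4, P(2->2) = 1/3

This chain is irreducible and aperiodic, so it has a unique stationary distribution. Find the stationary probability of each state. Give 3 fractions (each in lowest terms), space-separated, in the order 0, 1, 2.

Answer: 3/10 1/5 1/2

Derivation:
The stationary distribution satisfies pi = pi * P, i.e.:
  pi_0 = 1/12*pi_0 + 1/3*pi_1 + 5/12*pi_2
  pi_1 = 1/12*pi_0 + 1/4*pi_1 + 1/4*pi_2
  pi_2 = 5/6*pi_0 + 5/12*pi_1 + 1/3*pi_2
with normalization: pi_0 + pi_1 + pi_2 = 1.

Using the first 2 balance equations plus normalization, the linear system A*pi = b is:
  [-11/12, 1/3, 5/12] . pi = 0
  [1/12, -3/4, 1/4] . pi = 0
  [1, 1, 1] . pi = 1

Solving yields:
  pi_0 = 3/10
  pi_1 = 1/5
  pi_2 = 1/2

Verification (pi * P):
  3/10*1/12 + 1/5*1/3 + 1/2*5/12 = 3/10 = pi_0  (ok)
  3/10*1/12 + 1/5*1/4 + 1/2*1/4 = 1/5 = pi_1  (ok)
  3/10*5/6 + 1/5*5/12 + 1/2*1/3 = 1/2 = pi_2  (ok)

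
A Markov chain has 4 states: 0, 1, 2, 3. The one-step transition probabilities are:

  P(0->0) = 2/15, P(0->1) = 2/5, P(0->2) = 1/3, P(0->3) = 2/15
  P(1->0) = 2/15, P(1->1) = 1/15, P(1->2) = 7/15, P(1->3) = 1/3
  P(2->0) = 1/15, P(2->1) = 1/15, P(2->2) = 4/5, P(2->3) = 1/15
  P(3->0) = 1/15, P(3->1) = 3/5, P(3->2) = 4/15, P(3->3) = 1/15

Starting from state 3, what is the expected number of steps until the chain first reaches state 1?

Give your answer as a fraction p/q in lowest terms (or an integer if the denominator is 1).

Answer: 98/27

Derivation:
Let h_i = expected steps to first reach 1 from state i.
Boundary: h_1 = 0.
First-step equations for the other states:
  h_0 = 1 + 2/15*h_0 + 2/5*h_1 + 1/3*h_2 + 2/15*h_3
  h_2 = 1 + 1/15*h_0 + 1/15*h_1 + 4/5*h_2 + 1/15*h_3
  h_3 = 1 + 1/15*h_0 + 3/5*h_1 + 4/15*h_2 + 1/15*h_3

Substituting h_1 = 0 and rearranging gives the linear system (I - Q) h = 1:
  [13/15, -1/3, -2/15] . (h_0, h_2, h_3) = 1
  [-1/15, 1/5, -1/15] . (h_0, h_2, h_3) = 1
  [-1/15, -4/15, 14/15] . (h_0, h_2, h_3) = 1

Solving yields:
  h_0 = 127/27
  h_2 = 70/9
  h_3 = 98/27

Starting state is 3, so the expected hitting time is h_3 = 98/27.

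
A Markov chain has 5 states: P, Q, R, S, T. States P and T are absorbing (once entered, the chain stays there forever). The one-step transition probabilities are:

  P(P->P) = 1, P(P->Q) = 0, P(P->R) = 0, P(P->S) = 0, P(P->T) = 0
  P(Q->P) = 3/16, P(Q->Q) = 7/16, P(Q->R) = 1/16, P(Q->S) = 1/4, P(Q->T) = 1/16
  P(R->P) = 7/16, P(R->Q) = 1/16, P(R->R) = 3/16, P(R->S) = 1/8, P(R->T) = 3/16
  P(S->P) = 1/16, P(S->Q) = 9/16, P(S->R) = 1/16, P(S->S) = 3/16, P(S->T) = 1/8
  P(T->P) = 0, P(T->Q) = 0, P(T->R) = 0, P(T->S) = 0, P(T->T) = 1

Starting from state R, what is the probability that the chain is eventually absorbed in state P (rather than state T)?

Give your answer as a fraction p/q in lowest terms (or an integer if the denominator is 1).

Answer: 341/500

Derivation:
Let a_i = P(absorbed in P | start in state i).
Boundary conditions: a_P = 1, a_T = 0.
For each transient state i, a_i = sum_j P(i->j) * a_j:
  a_Q = 3/16*a_P + 7/16*a_Q + 1/16*a_R + 1/4*a_S + 1/16*a_T
  a_R = 7/16*a_P + 1/16*a_Q + 3/16*a_R + 1/8*a_S + 3/16*a_T
  a_S = 1/16*a_P + 9/16*a_Q + 1/16*a_R + 3/16*a_S + 1/8*a_T

Substituting a_P = 1 and a_T = 0, rearrange to (I - Q) a = r where r[i] = P(i -> P):
  [9/16, -1/16, -1/4] . (a_Q, a_R, a_S) = 3/16
  [-1/16, 13/16, -1/8] . (a_Q, a_R, a_S) = 7/16
  [-9/16, -1/16, 13/16] . (a_Q, a_R, a_S) = 1/16

Solving yields:
  a_Q = 337/500
  a_R = 341/500
  a_S = 149/250

Starting state is R, so the absorption probability is a_R = 341/500.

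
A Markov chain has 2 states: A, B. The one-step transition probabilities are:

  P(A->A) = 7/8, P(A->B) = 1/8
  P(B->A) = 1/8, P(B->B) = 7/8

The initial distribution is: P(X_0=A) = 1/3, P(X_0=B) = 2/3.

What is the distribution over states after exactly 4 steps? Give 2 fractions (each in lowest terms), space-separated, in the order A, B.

Propagating the distribution step by step (d_{t+1} = d_t * P):
d_0 = (A=1/3, B=2/3)
  d_1[A] = 1/3*7/8 + 2/3*1/8 = 3/8
  d_1[B] = 1/3*1/8 + 2/3*7/8 = 5/8
d_1 = (A=3/8, B=5/8)
  d_2[A] = 3/8*7/8 + 5/8*1/8 = 13/32
  d_2[B] = 3/8*1/8 + 5/8*7/8 = 19/32
d_2 = (A=13/32, B=19/32)
  d_3[A] = 13/32*7/8 + 19/32*1/8 = 55/128
  d_3[B] = 13/32*1/8 + 19/32*7/8 = 73/128
d_3 = (A=55/128, B=73/128)
  d_4[A] = 55/128*7/8 + 73/128*1/8 = 229/512
  d_4[B] = 55/128*1/8 + 73/128*7/8 = 283/512
d_4 = (A=229/512, B=283/512)

Answer: 229/512 283/512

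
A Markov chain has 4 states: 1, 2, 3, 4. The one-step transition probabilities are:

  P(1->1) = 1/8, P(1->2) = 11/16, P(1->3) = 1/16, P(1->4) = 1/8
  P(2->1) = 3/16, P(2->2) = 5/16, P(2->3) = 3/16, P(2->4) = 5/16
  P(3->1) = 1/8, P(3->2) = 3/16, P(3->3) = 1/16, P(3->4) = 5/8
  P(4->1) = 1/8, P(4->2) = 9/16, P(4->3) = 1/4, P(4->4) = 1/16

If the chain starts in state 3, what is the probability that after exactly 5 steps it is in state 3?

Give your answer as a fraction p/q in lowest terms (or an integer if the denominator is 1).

Answer: 171709/1048576

Derivation:
Computing P^5 by repeated multiplication:
P^1 =
  1: [1/8, 11/16, 1/16, 1/8]
  2: [3/16, 5/16, 3/16, 5/16]
  3: [1/8, 3/16, 1/16, 5/8]
  4: [1/8, 9/16, 1/4, 1/16]
P^2 =
  1: [43/256, 49/128, 11/64, 71/256]
  2: [37/256, 7/16, 41/256, 33/128]
  3: [35/256, 65/128, 13/64, 39/256]
  4: [41/256, 11/32, 37/256, 45/128]
P^3 =
  1: [305/2048, 867/2048, 665/4096, 1087/4096]
  2: [39/256, 421/1024, 339/2048, 555/2048]
  3: [321/2048, 771/2048, 633/4096, 1279/4096]
  4: [75/512, 453/1024, 351/2048, 491/2048]
P^4 =
  1: [4963/32768, 13579/32768, 10825/65536, 17627/65536]
  2: [2469/16384, 6827/16384, 5397/32768, 8779/32768]
  3: [4867/32768, 14091/32768, 11017/65536, 16603/65536]
  4: [2501/16384, 6651/16384, 5333/32768, 9131/32768]
P^5 =
  1: [79115/524288, 218047/524288, 172733/1048576, 281519/1048576]
  2: [39595/262144, 108895/262144, 86413/524288, 140895/524288]
  3: [79627/524288, 215231/524288, 171709/1048576, 287151/1048576]
  4: [39419/262144, 109855/262144, 86765/524288, 138975/524288]

(P^5)[3 -> 3] = 171709/1048576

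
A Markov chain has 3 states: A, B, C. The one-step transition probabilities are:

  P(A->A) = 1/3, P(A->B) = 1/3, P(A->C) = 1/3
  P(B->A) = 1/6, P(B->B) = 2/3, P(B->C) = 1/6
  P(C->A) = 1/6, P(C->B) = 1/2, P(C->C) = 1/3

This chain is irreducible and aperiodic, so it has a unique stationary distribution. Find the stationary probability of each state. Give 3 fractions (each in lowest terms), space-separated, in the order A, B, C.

The stationary distribution satisfies pi = pi * P, i.e.:
  pi_A = 1/3*pi_A + 1/6*pi_B + 1/6*pi_C
  pi_B = 1/3*pi_A + 2/3*pi_B + 1/2*pi_C
  pi_C = 1/3*pi_A + 1/6*pi_B + 1/3*pi_C
with normalization: pi_A + pi_B + pi_C = 1.

Using the first 2 balance equations plus normalization, the linear system A*pi = b is:
  [-2/3, 1/6, 1/6] . pi = 0
  [1/3, -1/3, 1/2] . pi = 0
  [1, 1, 1] . pi = 1

Solving yields:
  pi_A = 1/5
  pi_B = 14/25
  pi_C = 6/25

Verification (pi * P):
  1/5*1/3 + 14/25*1/6 + 6/25*1/6 = 1/5 = pi_A  (ok)
  1/5*1/3 + 14/25*2/3 + 6/25*1/2 = 14/25 = pi_B  (ok)
  1/5*1/3 + 14/25*1/6 + 6/25*1/3 = 6/25 = pi_C  (ok)

Answer: 1/5 14/25 6/25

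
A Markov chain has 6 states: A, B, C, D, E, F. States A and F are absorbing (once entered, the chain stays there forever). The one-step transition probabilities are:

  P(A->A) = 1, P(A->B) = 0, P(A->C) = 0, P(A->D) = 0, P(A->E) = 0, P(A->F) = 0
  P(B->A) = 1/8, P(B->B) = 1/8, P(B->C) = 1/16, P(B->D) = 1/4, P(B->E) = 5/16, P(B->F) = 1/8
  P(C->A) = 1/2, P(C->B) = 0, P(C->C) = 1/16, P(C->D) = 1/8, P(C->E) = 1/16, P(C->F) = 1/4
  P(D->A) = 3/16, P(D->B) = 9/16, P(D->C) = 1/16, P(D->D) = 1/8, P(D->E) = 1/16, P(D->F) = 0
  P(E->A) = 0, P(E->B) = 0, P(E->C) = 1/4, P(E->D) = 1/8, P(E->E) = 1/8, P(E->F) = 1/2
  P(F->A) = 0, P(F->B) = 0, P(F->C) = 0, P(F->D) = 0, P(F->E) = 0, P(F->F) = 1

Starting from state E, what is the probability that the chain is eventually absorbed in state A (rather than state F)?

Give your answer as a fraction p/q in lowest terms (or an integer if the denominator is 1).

Answer: 1942/7507

Derivation:
Let a_i = P(absorbed in A | start in state i).
Boundary conditions: a_A = 1, a_F = 0.
For each transient state i, a_i = sum_j P(i->j) * a_j:
  a_B = 1/8*a_A + 1/8*a_B + 1/16*a_C + 1/4*a_D + 5/16*a_E + 1/8*a_F
  a_C = 1/2*a_A + 0*a_B + 1/16*a_C + 1/8*a_D + 1/16*a_E + 1/4*a_F
  a_D = 3/16*a_A + 9/16*a_B + 1/16*a_C + 1/8*a_D + 1/16*a_E + 0*a_F
  a_E = 0*a_A + 0*a_B + 1/4*a_C + 1/8*a_D + 1/8*a_E + 1/2*a_F

Substituting a_A = 1 and a_F = 0, rearrange to (I - Q) a = r where r[i] = P(i -> A):
  [7/8, -1/16, -1/4, -5/16] . (a_B, a_C, a_D, a_E) = 1/8
  [0, 15/16, -1/8, -1/16] . (a_B, a_C, a_D, a_E) = 1/2
  [-9/16, -1/16, 7/8, -1/16] . (a_B, a_C, a_D, a_E) = 3/16
  [0, -1/4, -1/8, 7/8] . (a_B, a_C, a_D, a_E) = 0

Solving yields:
  a_B = 3303/7507
  a_C = 4694/7507
  a_D = 4206/7507
  a_E = 1942/7507

Starting state is E, so the absorption probability is a_E = 1942/7507.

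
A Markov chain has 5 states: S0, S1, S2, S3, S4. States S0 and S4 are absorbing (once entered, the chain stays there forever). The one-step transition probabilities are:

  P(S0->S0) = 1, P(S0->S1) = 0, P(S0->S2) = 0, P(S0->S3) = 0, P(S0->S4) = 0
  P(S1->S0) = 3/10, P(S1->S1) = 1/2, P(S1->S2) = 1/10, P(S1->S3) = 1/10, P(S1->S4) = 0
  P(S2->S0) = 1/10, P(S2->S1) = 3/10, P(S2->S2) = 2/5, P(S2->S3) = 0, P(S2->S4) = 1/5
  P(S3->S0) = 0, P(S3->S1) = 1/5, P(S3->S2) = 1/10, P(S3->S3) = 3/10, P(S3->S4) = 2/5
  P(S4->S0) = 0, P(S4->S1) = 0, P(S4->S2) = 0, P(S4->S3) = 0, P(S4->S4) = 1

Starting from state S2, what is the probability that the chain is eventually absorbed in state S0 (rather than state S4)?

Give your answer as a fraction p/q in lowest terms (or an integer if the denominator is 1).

Let a_i = P(absorbed in S0 | start in state i).
Boundary conditions: a_S0 = 1, a_S4 = 0.
For each transient state i, a_i = sum_j P(i->j) * a_j:
  a_S1 = 3/10*a_S0 + 1/2*a_S1 + 1/10*a_S2 + 1/10*a_S3 + 0*a_S4
  a_S2 = 1/10*a_S0 + 3/10*a_S1 + 2/5*a_S2 + 0*a_S3 + 1/5*a_S4
  a_S3 = 0*a_S0 + 1/5*a_S1 + 1/10*a_S2 + 3/10*a_S3 + 2/5*a_S4

Substituting a_S0 = 1 and a_S4 = 0, rearrange to (I - Q) a = r where r[i] = P(i -> S0):
  [1/2, -1/10, -1/10] . (a_S1, a_S2, a_S3) = 3/10
  [-3/10, 3/5, 0] . (a_S1, a_S2, a_S3) = 1/10
  [-1/5, -1/10, 7/10] . (a_S1, a_S2, a_S3) = 0

Solving yields:
  a_S1 = 67/87
  a_S2 = 16/29
  a_S3 = 26/87

Starting state is S2, so the absorption probability is a_S2 = 16/29.

Answer: 16/29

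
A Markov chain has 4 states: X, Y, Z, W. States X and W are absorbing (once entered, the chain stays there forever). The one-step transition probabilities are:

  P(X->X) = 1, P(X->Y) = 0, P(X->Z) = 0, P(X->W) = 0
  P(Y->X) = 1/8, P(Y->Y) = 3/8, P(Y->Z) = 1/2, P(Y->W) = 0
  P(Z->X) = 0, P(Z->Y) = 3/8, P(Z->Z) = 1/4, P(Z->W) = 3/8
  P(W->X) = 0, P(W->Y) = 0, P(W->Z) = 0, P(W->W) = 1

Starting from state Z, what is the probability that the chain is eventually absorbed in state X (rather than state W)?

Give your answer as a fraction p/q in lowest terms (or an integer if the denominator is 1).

Answer: 1/6

Derivation:
Let a_i = P(absorbed in X | start in state i).
Boundary conditions: a_X = 1, a_W = 0.
For each transient state i, a_i = sum_j P(i->j) * a_j:
  a_Y = 1/8*a_X + 3/8*a_Y + 1/2*a_Z + 0*a_W
  a_Z = 0*a_X + 3/8*a_Y + 1/4*a_Z + 3/8*a_W

Substituting a_X = 1 and a_W = 0, rearrange to (I - Q) a = r where r[i] = P(i -> X):
  [5/8, -1/2] . (a_Y, a_Z) = 1/8
  [-3/8, 3/4] . (a_Y, a_Z) = 0

Solving yields:
  a_Y = 1/3
  a_Z = 1/6

Starting state is Z, so the absorption probability is a_Z = 1/6.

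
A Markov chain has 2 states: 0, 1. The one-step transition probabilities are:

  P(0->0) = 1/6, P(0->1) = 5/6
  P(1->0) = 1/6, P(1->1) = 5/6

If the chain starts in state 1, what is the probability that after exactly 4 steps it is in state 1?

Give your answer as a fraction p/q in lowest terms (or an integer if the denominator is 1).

Computing P^4 by repeated multiplication:
P^1 =
  0: [1/6, 5/6]
  1: [1/6, 5/6]
P^2 =
  0: [1/6, 5/6]
  1: [1/6, 5/6]
P^3 =
  0: [1/6, 5/6]
  1: [1/6, 5/6]
P^4 =
  0: [1/6, 5/6]
  1: [1/6, 5/6]

(P^4)[1 -> 1] = 5/6

Answer: 5/6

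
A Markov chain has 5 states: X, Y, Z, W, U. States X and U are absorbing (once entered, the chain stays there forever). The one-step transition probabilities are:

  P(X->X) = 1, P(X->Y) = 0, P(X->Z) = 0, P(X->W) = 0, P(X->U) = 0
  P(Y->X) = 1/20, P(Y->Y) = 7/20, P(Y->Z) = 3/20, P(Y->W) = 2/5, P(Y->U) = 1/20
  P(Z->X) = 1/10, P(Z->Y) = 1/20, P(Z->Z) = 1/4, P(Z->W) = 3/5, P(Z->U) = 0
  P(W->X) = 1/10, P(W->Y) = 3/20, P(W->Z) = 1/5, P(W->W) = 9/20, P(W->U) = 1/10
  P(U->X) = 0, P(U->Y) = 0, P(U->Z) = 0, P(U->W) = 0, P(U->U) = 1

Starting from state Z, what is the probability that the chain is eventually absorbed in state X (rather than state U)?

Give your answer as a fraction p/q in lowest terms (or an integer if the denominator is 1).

Answer: 613/988

Derivation:
Let a_i = P(absorbed in X | start in state i).
Boundary conditions: a_X = 1, a_U = 0.
For each transient state i, a_i = sum_j P(i->j) * a_j:
  a_Y = 1/20*a_X + 7/20*a_Y + 3/20*a_Z + 2/5*a_W + 1/20*a_U
  a_Z = 1/10*a_X + 1/20*a_Y + 1/4*a_Z + 3/5*a_W + 0*a_U
  a_W = 1/10*a_X + 3/20*a_Y + 1/5*a_Z + 9/20*a_W + 1/10*a_U

Substituting a_X = 1 and a_U = 0, rearrange to (I - Q) a = r where r[i] = P(i -> X):
  [13/20, -3/20, -2/5] . (a_Y, a_Z, a_W) = 1/20
  [-1/20, 3/4, -3/5] . (a_Y, a_Z, a_W) = 1/10
  [-3/20, -1/5, 11/20] . (a_Y, a_Z, a_W) = 1/10

Solving yields:
  a_Y = 43/76
  a_Z = 613/988
  a_W = 555/988

Starting state is Z, so the absorption probability is a_Z = 613/988.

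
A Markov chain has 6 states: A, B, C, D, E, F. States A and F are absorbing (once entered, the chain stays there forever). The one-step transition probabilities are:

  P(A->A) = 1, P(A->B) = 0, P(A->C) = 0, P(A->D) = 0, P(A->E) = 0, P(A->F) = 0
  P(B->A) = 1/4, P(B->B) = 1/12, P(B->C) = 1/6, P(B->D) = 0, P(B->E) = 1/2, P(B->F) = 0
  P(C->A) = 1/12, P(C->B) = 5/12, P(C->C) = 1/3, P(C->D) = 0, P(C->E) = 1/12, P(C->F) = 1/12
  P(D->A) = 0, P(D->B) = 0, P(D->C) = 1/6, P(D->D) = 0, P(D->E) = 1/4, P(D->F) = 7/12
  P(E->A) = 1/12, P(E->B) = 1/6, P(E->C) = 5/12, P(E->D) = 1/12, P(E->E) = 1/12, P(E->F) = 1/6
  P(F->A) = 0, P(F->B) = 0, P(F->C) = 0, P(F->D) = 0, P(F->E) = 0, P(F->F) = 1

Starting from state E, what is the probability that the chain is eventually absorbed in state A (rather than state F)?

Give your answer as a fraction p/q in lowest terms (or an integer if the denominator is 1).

Let a_i = P(absorbed in A | start in state i).
Boundary conditions: a_A = 1, a_F = 0.
For each transient state i, a_i = sum_j P(i->j) * a_j:
  a_B = 1/4*a_A + 1/12*a_B + 1/6*a_C + 0*a_D + 1/2*a_E + 0*a_F
  a_C = 1/12*a_A + 5/12*a_B + 1/3*a_C + 0*a_D + 1/12*a_E + 1/12*a_F
  a_D = 0*a_A + 0*a_B + 1/6*a_C + 0*a_D + 1/4*a_E + 7/12*a_F
  a_E = 1/12*a_A + 1/6*a_B + 5/12*a_C + 1/12*a_D + 1/12*a_E + 1/6*a_F

Substituting a_A = 1 and a_F = 0, rearrange to (I - Q) a = r where r[i] = P(i -> A):
  [11/12, -1/6, 0, -1/2] . (a_B, a_C, a_D, a_E) = 1/4
  [-5/12, 2/3, 0, -1/12] . (a_B, a_C, a_D, a_E) = 1/12
  [0, -1/6, 1, -1/4] . (a_B, a_C, a_D, a_E) = 0
  [-1/6, -5/12, -1/12, 11/12] . (a_B, a_C, a_D, a_E) = 1/12

Solving yields:
  a_B = 207/316
  a_C = 1887/3160
  a_D = 9/40
  a_E = 793/1580

Starting state is E, so the absorption probability is a_E = 793/1580.

Answer: 793/1580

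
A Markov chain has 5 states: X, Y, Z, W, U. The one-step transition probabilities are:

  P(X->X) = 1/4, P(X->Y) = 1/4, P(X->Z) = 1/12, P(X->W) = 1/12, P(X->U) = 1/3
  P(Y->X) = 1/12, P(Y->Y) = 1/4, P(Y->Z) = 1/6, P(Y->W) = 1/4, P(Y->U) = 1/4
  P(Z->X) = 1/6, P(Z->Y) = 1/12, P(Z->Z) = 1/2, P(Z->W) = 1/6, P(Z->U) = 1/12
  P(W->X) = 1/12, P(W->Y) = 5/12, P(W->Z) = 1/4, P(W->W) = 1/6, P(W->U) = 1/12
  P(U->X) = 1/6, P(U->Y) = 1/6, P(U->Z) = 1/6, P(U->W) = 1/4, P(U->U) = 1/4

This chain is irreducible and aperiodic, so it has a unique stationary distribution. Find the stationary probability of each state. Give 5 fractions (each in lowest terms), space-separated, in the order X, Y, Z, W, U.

The stationary distribution satisfies pi = pi * P, i.e.:
  pi_X = 1/4*pi_X + 1/12*pi_Y + 1/6*pi_Z + 1/12*pi_W + 1/6*pi_U
  pi_Y = 1/4*pi_X + 1/4*pi_Y + 1/12*pi_Z + 5/12*pi_W + 1/6*pi_U
  pi_Z = 1/12*pi_X + 1/6*pi_Y + 1/2*pi_Z + 1/4*pi_W + 1/6*pi_U
  pi_W = 1/12*pi_X + 1/4*pi_Y + 1/6*pi_Z + 1/6*pi_W + 1/4*pi_U
  pi_U = 1/3*pi_X + 1/4*pi_Y + 1/12*pi_Z + 1/12*pi_W + 1/4*pi_U
with normalization: pi_X + pi_Y + pi_Z + pi_W + pi_U = 1.

Using the first 4 balance equations plus normalization, the linear system A*pi = b is:
  [-3/4, 1/12, 1/6, 1/12, 1/6] . pi = 0
  [1/4, -3/4, 1/12, 5/12, 1/6] . pi = 0
  [1/12, 1/6, -1/2, 1/4, 1/6] . pi = 0
  [1/12, 1/4, 1/6, -5/6, 1/4] . pi = 0
  [1, 1, 1, 1, 1] . pi = 1

Solving yields:
  pi_X = 607/4205
  pi_Y = 2816/12615
  pi_Z = 3224/12615
  pi_W = 2383/12615
  pi_U = 2371/12615

Verification (pi * P):
  607/4205*1/4 + 2816/12615*1/12 + 3224/12615*1/6 + 2383/12615*1/12 + 2371/12615*1/6 = 607/4205 = pi_X  (ok)
  607/4205*1/4 + 2816/12615*1/4 + 3224/12615*1/12 + 2383/12615*5/12 + 2371/12615*1/6 = 2816/12615 = pi_Y  (ok)
  607/4205*1/12 + 2816/12615*1/6 + 3224/12615*1/2 + 2383/12615*1/4 + 2371/12615*1/6 = 3224/12615 = pi_Z  (ok)
  607/4205*1/12 + 2816/12615*1/4 + 3224/12615*1/6 + 2383/12615*1/6 + 2371/12615*1/4 = 2383/12615 = pi_W  (ok)
  607/4205*1/3 + 2816/12615*1/4 + 3224/12615*1/12 + 2383/12615*1/12 + 2371/12615*1/4 = 2371/12615 = pi_U  (ok)

Answer: 607/4205 2816/12615 3224/12615 2383/12615 2371/12615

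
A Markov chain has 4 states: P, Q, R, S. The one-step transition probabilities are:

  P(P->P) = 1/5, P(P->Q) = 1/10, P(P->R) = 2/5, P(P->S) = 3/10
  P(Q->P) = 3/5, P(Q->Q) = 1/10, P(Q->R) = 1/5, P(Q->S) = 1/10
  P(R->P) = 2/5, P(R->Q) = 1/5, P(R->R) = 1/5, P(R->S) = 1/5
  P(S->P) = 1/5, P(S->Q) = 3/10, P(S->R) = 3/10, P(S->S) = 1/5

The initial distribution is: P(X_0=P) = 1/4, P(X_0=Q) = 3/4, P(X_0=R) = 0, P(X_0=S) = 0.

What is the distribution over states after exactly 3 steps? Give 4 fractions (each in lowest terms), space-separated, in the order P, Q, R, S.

Propagating the distribution step by step (d_{t+1} = d_t * P):
d_0 = (P=1/4, Q=3/4, R=0, S=0)
  d_1[P] = 1/4*1/5 + 3/4*3/5 + 0*2/5 + 0*1/5 = 1/2
  d_1[Q] = 1/4*1/10 + 3/4*1/10 + 0*1/5 + 0*3/10 = 1/10
  d_1[R] = 1/4*2/5 + 3/4*1/5 + 0*1/5 + 0*3/10 = 1/4
  d_1[S] = 1/4*3/10 + 3/4*1/10 + 0*1/5 + 0*1/5 = 3/20
d_1 = (P=1/2, Q=1/10, R=1/4, S=3/20)
  d_2[P] = 1/2*1/5 + 1/10*3/5 + 1/4*2/5 + 3/20*1/5 = 29/100
  d_2[Q] = 1/2*1/10 + 1/10*1/10 + 1/4*1/5 + 3/20*3/10 = 31/200
  d_2[R] = 1/2*2/5 + 1/10*1/5 + 1/4*1/5 + 3/20*3/10 = 63/200
  d_2[S] = 1/2*3/10 + 1/10*1/10 + 1/4*1/5 + 3/20*1/5 = 6/25
d_2 = (P=29/100, Q=31/200, R=63/200, S=6/25)
  d_3[P] = 29/100*1/5 + 31/200*3/5 + 63/200*2/5 + 6/25*1/5 = 13/40
  d_3[Q] = 29/100*1/10 + 31/200*1/10 + 63/200*1/5 + 6/25*3/10 = 359/2000
  d_3[R] = 29/100*2/5 + 31/200*1/5 + 63/200*1/5 + 6/25*3/10 = 141/500
  d_3[S] = 29/100*3/10 + 31/200*1/10 + 63/200*1/5 + 6/25*1/5 = 427/2000
d_3 = (P=13/40, Q=359/2000, R=141/500, S=427/2000)

Answer: 13/40 359/2000 141/500 427/2000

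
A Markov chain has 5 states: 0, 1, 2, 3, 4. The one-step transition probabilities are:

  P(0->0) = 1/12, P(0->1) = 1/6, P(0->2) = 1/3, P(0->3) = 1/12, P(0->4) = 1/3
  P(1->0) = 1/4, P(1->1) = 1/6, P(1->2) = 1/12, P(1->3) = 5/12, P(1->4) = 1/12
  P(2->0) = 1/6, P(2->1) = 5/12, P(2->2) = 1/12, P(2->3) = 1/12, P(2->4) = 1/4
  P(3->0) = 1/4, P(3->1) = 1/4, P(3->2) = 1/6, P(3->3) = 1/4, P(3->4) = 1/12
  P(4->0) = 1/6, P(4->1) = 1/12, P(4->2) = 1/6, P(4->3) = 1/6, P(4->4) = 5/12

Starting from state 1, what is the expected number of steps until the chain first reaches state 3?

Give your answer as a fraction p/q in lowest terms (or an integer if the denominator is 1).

Let h_i = expected steps to first reach 3 from state i.
Boundary: h_3 = 0.
First-step equations for the other states:
  h_0 = 1 + 1/12*h_0 + 1/6*h_1 + 1/3*h_2 + 1/12*h_3 + 1/3*h_4
  h_1 = 1 + 1/4*h_0 + 1/6*h_1 + 1/12*h_2 + 5/12*h_3 + 1/12*h_4
  h_2 = 1 + 1/6*h_0 + 5/12*h_1 + 1/12*h_2 + 1/12*h_3 + 1/4*h_4
  h_4 = 1 + 1/6*h_0 + 1/12*h_1 + 1/6*h_2 + 1/6*h_3 + 5/12*h_4

Substituting h_3 = 0 and rearranging gives the linear system (I - Q) h = 1:
  [11/12, -1/6, -1/3, -1/3] . (h_0, h_1, h_2, h_4) = 1
  [-1/4, 5/6, -1/12, -1/12] . (h_0, h_1, h_2, h_4) = 1
  [-1/6, -5/12, 11/12, -1/4] . (h_0, h_1, h_2, h_4) = 1
  [-1/6, -1/12, -1/6, 7/12] . (h_0, h_1, h_2, h_4) = 1

Solving yields:
  h_0 = 76/13
  h_1 = 1108/273
  h_2 = 1504/273
  h_4 = 72/13

Starting state is 1, so the expected hitting time is h_1 = 1108/273.

Answer: 1108/273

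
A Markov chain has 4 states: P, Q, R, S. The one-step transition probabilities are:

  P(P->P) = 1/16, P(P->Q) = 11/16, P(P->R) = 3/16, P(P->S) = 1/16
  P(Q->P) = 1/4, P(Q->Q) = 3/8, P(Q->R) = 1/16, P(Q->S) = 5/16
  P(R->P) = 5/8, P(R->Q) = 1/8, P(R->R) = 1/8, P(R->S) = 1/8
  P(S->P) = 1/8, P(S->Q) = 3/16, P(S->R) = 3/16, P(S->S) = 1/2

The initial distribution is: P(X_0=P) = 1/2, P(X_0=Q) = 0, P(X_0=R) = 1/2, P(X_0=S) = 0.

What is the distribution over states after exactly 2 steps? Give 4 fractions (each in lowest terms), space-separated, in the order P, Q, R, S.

Answer: 119/512 109/256 65/512 55/256

Derivation:
Propagating the distribution step by step (d_{t+1} = d_t * P):
d_0 = (P=1/2, Q=0, R=1/2, S=0)
  d_1[P] = 1/2*1/16 + 0*1/4 + 1/2*5/8 + 0*1/8 = 11/32
  d_1[Q] = 1/2*11/16 + 0*3/8 + 1/2*1/8 + 0*3/16 = 13/32
  d_1[R] = 1/2*3/16 + 0*1/16 + 1/2*1/8 + 0*3/16 = 5/32
  d_1[S] = 1/2*1/16 + 0*5/16 + 1/2*1/8 + 0*1/2 = 3/32
d_1 = (P=11/32, Q=13/32, R=5/32, S=3/32)
  d_2[P] = 11/32*1/16 + 13/32*1/4 + 5/32*5/8 + 3/32*1/8 = 119/512
  d_2[Q] = 11/32*11/16 + 13/32*3/8 + 5/32*1/8 + 3/32*3/16 = 109/256
  d_2[R] = 11/32*3/16 + 13/32*1/16 + 5/32*1/8 + 3/32*3/16 = 65/512
  d_2[S] = 11/32*1/16 + 13/32*5/16 + 5/32*1/8 + 3/32*1/2 = 55/256
d_2 = (P=119/512, Q=109/256, R=65/512, S=55/256)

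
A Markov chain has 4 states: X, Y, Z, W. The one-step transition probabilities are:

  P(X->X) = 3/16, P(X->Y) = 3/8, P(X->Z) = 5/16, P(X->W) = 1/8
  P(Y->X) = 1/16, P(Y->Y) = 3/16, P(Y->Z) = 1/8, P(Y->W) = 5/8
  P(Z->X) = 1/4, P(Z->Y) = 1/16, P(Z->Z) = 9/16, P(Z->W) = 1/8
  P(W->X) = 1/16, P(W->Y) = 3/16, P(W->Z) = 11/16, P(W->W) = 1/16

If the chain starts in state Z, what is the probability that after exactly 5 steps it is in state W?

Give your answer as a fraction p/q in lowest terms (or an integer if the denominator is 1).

Answer: 102053/524288

Derivation:
Computing P^5 by repeated multiplication:
P^1 =
  X: [3/16, 3/8, 5/16, 1/8]
  Y: [1/16, 3/16, 1/8, 5/8]
  Z: [1/4, 1/16, 9/16, 1/8]
  W: [1/16, 3/16, 11/16, 1/16]
P^2 =
  X: [37/256, 47/256, 47/128, 39/128]
  Y: [3/32, 47/256, 139/256, 23/128]
  Z: [51/256, 21/128, 125/256, 19/128]
  W: [51/256, 29/256, 121/256, 55/256]
P^3 =
  X: [153/1024, 691/4096, 1983/4096, 405/2048]
  Y: [721/4096, 281/2048, 1971/4096, 421/2048]
  Z: [733/4096, 671/4096, 941/2048, 405/2048]
  W: [721/4096, 679/4096, 2007/4096, 689/4096]
P^4 =
  X: [11269/65536, 5079/32768, 31199/65536, 6455/32768]
  Y: [11451/65536, 10509/65536, 15865/32768, 5923/32768]
  Z: [1401/8192, 10723/65536, 30855/65536, 6375/32768]
  W: [11559/65536, 10437/65536, 30605/65536, 12935/65536]
P^5 =
  X: [181671/1048576, 168017/1048576, 249731/524288, 99713/524288]
  Y: [45907/262144, 167501/1048576, 494149/1048576, 101649/524288]
  Z: [180517/1048576, 84261/524288, 495431/1048576, 102053/524288]
  W: [180469/1048576, 170075/1048576, 496399/1048576, 201633/1048576]

(P^5)[Z -> W] = 102053/524288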